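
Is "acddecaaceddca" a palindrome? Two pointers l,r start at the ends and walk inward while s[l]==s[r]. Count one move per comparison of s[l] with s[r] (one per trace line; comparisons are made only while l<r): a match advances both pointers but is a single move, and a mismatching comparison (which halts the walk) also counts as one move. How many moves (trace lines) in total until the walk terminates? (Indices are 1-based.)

[1,14] 'a'=='a' → l++,r--
[2,13] 'c'=='c' → l++,r--
[3,12] 'd'=='d' → l++,r--
[4,11] 'd'=='d' → l++,r--
[5,10] 'e'=='e' → l++,r--
[6,9] 'c'=='c' → l++,r--
[7,8] 'a'=='a' → l++,r--

7 moves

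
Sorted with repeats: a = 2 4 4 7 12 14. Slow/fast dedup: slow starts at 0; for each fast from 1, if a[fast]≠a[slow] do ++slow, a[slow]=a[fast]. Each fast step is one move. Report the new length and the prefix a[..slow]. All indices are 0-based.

length 5; prefix = [2, 4, 7, 12, 14]

slow=0 fast=1: a[fast]=4≠a[slow]=2 write a[1]=4, slow++,fast++
slow=1 fast=2: a[fast]=4=a[slow] dup, fast++
slow=1 fast=3: a[fast]=7≠a[slow]=4 write a[2]=7, slow++,fast++
slow=2 fast=4: a[fast]=12≠a[slow]=7 write a[3]=12, slow++,fast++
slow=3 fast=5: a[fast]=14≠a[slow]=12 write a[4]=14, slow++,fast++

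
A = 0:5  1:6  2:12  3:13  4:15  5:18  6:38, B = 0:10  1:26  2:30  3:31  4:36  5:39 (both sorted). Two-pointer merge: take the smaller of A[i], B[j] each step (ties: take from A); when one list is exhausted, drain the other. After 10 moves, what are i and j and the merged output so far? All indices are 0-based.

i=0 j=0: A[i]=5<=B[j]=10 take 5, i++
i=1 j=0: A[i]=6<=B[j]=10 take 6, i++
i=2 j=0: A[i]=12>B[j]=10 take 10, j++
i=2 j=1: A[i]=12<=B[j]=26 take 12, i++
i=3 j=1: A[i]=13<=B[j]=26 take 13, i++
i=4 j=1: A[i]=15<=B[j]=26 take 15, i++
i=5 j=1: A[i]=18<=B[j]=26 take 18, i++
i=6 j=1: A[i]=38>B[j]=26 take 26, j++
i=6 j=2: A[i]=38>B[j]=30 take 30, j++
i=6 j=3: A[i]=38>B[j]=31 take 31, j++

i=6, j=4, merged so far=[5, 6, 10, 12, 13, 15, 18, 26, 30, 31]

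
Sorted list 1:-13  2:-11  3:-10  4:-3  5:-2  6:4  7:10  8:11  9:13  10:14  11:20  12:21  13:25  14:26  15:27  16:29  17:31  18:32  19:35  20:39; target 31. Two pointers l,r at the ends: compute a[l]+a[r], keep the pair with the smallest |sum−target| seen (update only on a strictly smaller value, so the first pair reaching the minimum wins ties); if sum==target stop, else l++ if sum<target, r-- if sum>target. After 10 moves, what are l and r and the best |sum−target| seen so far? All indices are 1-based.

l=6, r=15, best |Δ|=1

[1,20] -13+39=26 d=5 * → l++
[2,20] -11+39=28 d=3 * → l++
[3,20] -10+39=29 d=2 * → l++
[4,20] -3+39=36 d=5 → r--
[4,19] -3+35=32 d=1 * → r--
[4,18] -3+32=29 d=2 → l++
[5,18] -2+32=30 d=1 → l++
[6,18] 4+32=36 d=5 → r--
[6,17] 4+31=35 d=4 → r--
[6,16] 4+29=33 d=2 → r--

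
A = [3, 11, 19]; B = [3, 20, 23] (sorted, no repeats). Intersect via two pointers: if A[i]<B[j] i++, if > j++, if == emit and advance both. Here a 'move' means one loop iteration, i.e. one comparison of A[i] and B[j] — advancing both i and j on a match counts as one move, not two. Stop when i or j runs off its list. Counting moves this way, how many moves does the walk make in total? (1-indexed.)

i=1 j=1: 3==3 emit, i++,j++
i=2 j=2: 11<20, i++
i=3 j=2: 19<20, i++

3 moves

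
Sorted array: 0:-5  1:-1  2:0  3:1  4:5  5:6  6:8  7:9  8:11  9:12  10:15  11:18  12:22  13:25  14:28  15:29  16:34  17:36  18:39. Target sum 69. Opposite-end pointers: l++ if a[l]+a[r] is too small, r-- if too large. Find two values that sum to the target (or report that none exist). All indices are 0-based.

no pair

[0,18] -5+39=34 <69 → l++
[1,18] -1+39=38 <69 → l++
[2,18] 0+39=39 <69 → l++
[3,18] 1+39=40 <69 → l++
[4,18] 5+39=44 <69 → l++
[5,18] 6+39=45 <69 → l++
[6,18] 8+39=47 <69 → l++
[7,18] 9+39=48 <69 → l++
[8,18] 11+39=50 <69 → l++
[9,18] 12+39=51 <69 → l++
[10,18] 15+39=54 <69 → l++
[11,18] 18+39=57 <69 → l++
[12,18] 22+39=61 <69 → l++
[13,18] 25+39=64 <69 → l++
[14,18] 28+39=67 <69 → l++
[15,18] 29+39=68 <69 → l++
[16,18] 34+39=73 >69 → r--
[16,17] 34+36=70 >69 → r--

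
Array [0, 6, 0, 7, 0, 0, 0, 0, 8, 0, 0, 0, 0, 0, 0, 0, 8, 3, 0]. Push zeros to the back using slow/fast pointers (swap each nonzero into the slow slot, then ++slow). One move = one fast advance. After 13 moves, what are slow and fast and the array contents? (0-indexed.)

slow=3, fast=13, a=[6, 7, 8, 0, 0, 0, 0, 0, 0, 0, 0, 0, 0, 0, 0, 0, 8, 3, 0]

slow=0 fast=0: a[fast]=0, fast++
slow=0 fast=1: a[fast]=6≠0 swap→a[0]=6, slow++,fast++
slow=1 fast=2: a[fast]=0, fast++
slow=1 fast=3: a[fast]=7≠0 swap→a[1]=7, slow++,fast++
slow=2 fast=4: a[fast]=0, fast++
slow=2 fast=5: a[fast]=0, fast++
slow=2 fast=6: a[fast]=0, fast++
slow=2 fast=7: a[fast]=0, fast++
slow=2 fast=8: a[fast]=8≠0 swap→a[2]=8, slow++,fast++
slow=3 fast=9: a[fast]=0, fast++
slow=3 fast=10: a[fast]=0, fast++
slow=3 fast=11: a[fast]=0, fast++
slow=3 fast=12: a[fast]=0, fast++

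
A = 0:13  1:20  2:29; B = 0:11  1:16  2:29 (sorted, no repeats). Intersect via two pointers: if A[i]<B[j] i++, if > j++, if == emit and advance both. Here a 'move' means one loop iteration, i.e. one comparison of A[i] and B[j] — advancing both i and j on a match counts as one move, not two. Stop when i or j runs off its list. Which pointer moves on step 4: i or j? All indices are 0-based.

i

i=0 j=0: 13>11, j++
i=0 j=1: 13<16, i++
i=1 j=1: 20>16, j++
i=1 j=2: 20<29, i++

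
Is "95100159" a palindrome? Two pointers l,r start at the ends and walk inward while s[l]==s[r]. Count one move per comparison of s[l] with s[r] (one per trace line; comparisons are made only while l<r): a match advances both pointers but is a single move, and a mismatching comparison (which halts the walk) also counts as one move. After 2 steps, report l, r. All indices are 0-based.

[0,7] '9'=='9' → l++,r--
[1,6] '5'=='5' → l++,r--

l=2, r=5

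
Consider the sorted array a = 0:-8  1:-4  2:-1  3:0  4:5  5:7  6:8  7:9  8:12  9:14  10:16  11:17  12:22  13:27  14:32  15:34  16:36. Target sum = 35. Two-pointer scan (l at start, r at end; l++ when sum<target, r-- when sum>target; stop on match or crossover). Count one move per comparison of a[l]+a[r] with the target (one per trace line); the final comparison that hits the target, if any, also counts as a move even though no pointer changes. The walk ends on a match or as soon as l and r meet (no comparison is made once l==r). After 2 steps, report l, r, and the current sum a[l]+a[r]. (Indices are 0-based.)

[0,16] -8+36=28 <35 → l++
[1,16] -4+36=32 <35 → l++

l=2, r=16, sum=35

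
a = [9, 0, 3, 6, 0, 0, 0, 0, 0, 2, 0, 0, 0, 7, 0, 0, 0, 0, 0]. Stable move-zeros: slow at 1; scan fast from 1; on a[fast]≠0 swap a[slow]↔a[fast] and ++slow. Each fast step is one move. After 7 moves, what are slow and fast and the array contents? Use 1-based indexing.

slow=4, fast=8, a=[9, 3, 6, 0, 0, 0, 0, 0, 0, 2, 0, 0, 0, 7, 0, 0, 0, 0, 0]

(s=1,f=1) a[fast]=9≠0 swap→a[1]=9 → slow++,fast++
(s=2,f=2) a[fast]=0 → fast++
(s=2,f=3) a[fast]=3≠0 swap→a[2]=3 → slow++,fast++
(s=3,f=4) a[fast]=6≠0 swap→a[3]=6 → slow++,fast++
(s=4,f=5) a[fast]=0 → fast++
(s=4,f=6) a[fast]=0 → fast++
(s=4,f=7) a[fast]=0 → fast++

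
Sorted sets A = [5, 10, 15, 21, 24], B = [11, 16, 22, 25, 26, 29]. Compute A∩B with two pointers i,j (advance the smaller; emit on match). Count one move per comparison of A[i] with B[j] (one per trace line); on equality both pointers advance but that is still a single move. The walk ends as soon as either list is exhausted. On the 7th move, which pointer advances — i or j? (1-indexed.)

j

[i=1,j=1] 5<11 → i++
[i=2,j=1] 10<11 → i++
[i=3,j=1] 15>11 → j++
[i=3,j=2] 15<16 → i++
[i=4,j=2] 21>16 → j++
[i=4,j=3] 21<22 → i++
[i=5,j=3] 24>22 → j++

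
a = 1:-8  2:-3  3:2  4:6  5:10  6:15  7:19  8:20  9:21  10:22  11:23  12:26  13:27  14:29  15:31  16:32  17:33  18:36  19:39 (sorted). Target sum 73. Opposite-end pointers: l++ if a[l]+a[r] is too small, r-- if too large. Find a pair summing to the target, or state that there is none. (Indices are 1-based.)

l=1 r=19: -8+39=31 <73, l++
l=2 r=19: -3+39=36 <73, l++
l=3 r=19: 2+39=41 <73, l++
l=4 r=19: 6+39=45 <73, l++
l=5 r=19: 10+39=49 <73, l++
l=6 r=19: 15+39=54 <73, l++
l=7 r=19: 19+39=58 <73, l++
l=8 r=19: 20+39=59 <73, l++
l=9 r=19: 21+39=60 <73, l++
l=10 r=19: 22+39=61 <73, l++
l=11 r=19: 23+39=62 <73, l++
l=12 r=19: 26+39=65 <73, l++
l=13 r=19: 27+39=66 <73, l++
l=14 r=19: 29+39=68 <73, l++
l=15 r=19: 31+39=70 <73, l++
l=16 r=19: 32+39=71 <73, l++
l=17 r=19: 33+39=72 <73, l++
l=18 r=19: 36+39=75 >73, r--

no pair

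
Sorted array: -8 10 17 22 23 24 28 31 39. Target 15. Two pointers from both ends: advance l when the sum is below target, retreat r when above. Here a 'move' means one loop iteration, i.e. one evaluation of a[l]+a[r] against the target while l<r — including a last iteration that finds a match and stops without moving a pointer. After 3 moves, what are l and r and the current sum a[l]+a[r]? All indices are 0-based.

l=0 r=8: -8+39=31 >15, r--
l=0 r=7: -8+31=23 >15, r--
l=0 r=6: -8+28=20 >15, r--

l=0, r=5, sum=16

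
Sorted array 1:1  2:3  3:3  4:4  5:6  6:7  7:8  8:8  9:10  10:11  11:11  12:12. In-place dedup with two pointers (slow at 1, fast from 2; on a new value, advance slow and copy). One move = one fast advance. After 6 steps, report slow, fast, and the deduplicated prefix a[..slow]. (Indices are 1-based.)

(s=1,f=2) a[fast]=3≠a[slow]=1 write a[2]=3 → slow++,fast++
(s=2,f=3) a[fast]=3=a[slow] dup → fast++
(s=2,f=4) a[fast]=4≠a[slow]=3 write a[3]=4 → slow++,fast++
(s=3,f=5) a[fast]=6≠a[slow]=4 write a[4]=6 → slow++,fast++
(s=4,f=6) a[fast]=7≠a[slow]=6 write a[5]=7 → slow++,fast++
(s=5,f=7) a[fast]=8≠a[slow]=7 write a[6]=8 → slow++,fast++

slow=6, fast=8, prefix=[1, 3, 4, 6, 7, 8]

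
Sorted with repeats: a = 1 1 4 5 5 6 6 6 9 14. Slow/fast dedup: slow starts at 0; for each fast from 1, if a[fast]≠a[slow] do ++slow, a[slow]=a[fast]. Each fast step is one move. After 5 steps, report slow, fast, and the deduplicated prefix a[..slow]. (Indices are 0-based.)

slow=0 fast=1: a[fast]=1=a[slow] dup, fast++
slow=0 fast=2: a[fast]=4≠a[slow]=1 write a[1]=4, slow++,fast++
slow=1 fast=3: a[fast]=5≠a[slow]=4 write a[2]=5, slow++,fast++
slow=2 fast=4: a[fast]=5=a[slow] dup, fast++
slow=2 fast=5: a[fast]=6≠a[slow]=5 write a[3]=6, slow++,fast++

slow=3, fast=6, prefix=[1, 4, 5, 6]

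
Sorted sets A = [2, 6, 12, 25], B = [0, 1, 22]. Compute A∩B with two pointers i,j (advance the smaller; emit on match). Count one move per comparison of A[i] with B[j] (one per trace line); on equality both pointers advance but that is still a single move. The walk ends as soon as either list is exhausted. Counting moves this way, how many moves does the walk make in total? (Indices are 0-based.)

6 moves

i=0 j=0: 2>0, j++
i=0 j=1: 2>1, j++
i=0 j=2: 2<22, i++
i=1 j=2: 6<22, i++
i=2 j=2: 12<22, i++
i=3 j=2: 25>22, j++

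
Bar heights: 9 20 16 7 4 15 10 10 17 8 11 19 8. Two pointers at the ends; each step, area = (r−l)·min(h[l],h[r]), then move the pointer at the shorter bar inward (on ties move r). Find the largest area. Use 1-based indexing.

max area = 190

[1,13] min(9,8)*12=96 best=96 * → r--
[1,12] min(9,19)*11=99 best=99 * → l++
[2,12] min(20,19)*10=190 best=190 * → r--
[2,11] min(20,11)*9=99 best=190 → r--
[2,10] min(20,8)*8=64 best=190 → r--
[2,9] min(20,17)*7=119 best=190 → r--
[2,8] min(20,10)*6=60 best=190 → r--
[2,7] min(20,10)*5=50 best=190 → r--
[2,6] min(20,15)*4=60 best=190 → r--
[2,5] min(20,4)*3=12 best=190 → r--
[2,4] min(20,7)*2=14 best=190 → r--
[2,3] min(20,16)*1=16 best=190 → r--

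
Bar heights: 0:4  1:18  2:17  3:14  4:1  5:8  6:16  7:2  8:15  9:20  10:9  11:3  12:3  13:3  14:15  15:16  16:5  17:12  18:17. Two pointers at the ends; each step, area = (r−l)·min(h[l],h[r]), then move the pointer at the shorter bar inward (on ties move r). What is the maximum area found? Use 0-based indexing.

l=0 r=18: min(4,17)*18=72 best=72 *, l++
l=1 r=18: min(18,17)*17=289 best=289 *, r--
l=1 r=17: min(18,12)*16=192 best=289, r--
l=1 r=16: min(18,5)*15=75 best=289, r--
l=1 r=15: min(18,16)*14=224 best=289, r--
l=1 r=14: min(18,15)*13=195 best=289, r--
l=1 r=13: min(18,3)*12=36 best=289, r--
l=1 r=12: min(18,3)*11=33 best=289, r--
l=1 r=11: min(18,3)*10=30 best=289, r--
l=1 r=10: min(18,9)*9=81 best=289, r--
l=1 r=9: min(18,20)*8=144 best=289, l++
l=2 r=9: min(17,20)*7=119 best=289, l++
l=3 r=9: min(14,20)*6=84 best=289, l++
l=4 r=9: min(1,20)*5=5 best=289, l++
l=5 r=9: min(8,20)*4=32 best=289, l++
l=6 r=9: min(16,20)*3=48 best=289, l++
l=7 r=9: min(2,20)*2=4 best=289, l++
l=8 r=9: min(15,20)*1=15 best=289, l++

max area = 289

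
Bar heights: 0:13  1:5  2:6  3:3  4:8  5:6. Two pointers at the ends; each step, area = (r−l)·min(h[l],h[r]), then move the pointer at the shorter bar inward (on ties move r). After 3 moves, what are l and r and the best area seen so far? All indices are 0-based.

l=0, r=2, best area=32

[0,5] min(13,6)*5=30 best=30 * → r--
[0,4] min(13,8)*4=32 best=32 * → r--
[0,3] min(13,3)*3=9 best=32 → r--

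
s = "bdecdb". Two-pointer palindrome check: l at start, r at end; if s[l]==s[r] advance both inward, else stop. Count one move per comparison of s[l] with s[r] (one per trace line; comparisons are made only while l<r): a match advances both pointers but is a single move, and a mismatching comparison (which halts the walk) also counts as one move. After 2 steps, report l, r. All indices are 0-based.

l=2, r=3

l=0 r=5: 'b'=='b', l++,r--
l=1 r=4: 'd'=='d', l++,r--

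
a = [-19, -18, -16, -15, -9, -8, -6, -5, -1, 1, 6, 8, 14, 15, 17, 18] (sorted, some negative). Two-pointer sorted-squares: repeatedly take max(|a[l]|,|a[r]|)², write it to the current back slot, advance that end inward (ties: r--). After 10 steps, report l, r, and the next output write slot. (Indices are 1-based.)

l=1 r=16: |-19|>|18| out[16]=361, l++
l=2 r=16: |-18|<=|18| out[15]=324, r--
l=2 r=15: |-18|>|17| out[14]=324, l++
l=3 r=15: |-16|<=|17| out[13]=289, r--
l=3 r=14: |-16|>|15| out[12]=256, l++
l=4 r=14: |-15|<=|15| out[11]=225, r--
l=4 r=13: |-15|>|14| out[10]=225, l++
l=5 r=13: |-9|<=|14| out[9]=196, r--
l=5 r=12: |-9|>|8| out[8]=81, l++
l=6 r=12: |-8|<=|8| out[7]=64, r--

l=6, r=11, next write slot=6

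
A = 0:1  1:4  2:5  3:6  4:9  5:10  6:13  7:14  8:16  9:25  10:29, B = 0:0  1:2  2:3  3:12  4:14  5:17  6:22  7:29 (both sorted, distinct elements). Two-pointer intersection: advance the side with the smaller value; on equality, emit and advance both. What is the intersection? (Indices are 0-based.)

i=0 j=0: 1>0, j++
i=0 j=1: 1<2, i++
i=1 j=1: 4>2, j++
i=1 j=2: 4>3, j++
i=1 j=3: 4<12, i++
i=2 j=3: 5<12, i++
i=3 j=3: 6<12, i++
i=4 j=3: 9<12, i++
i=5 j=3: 10<12, i++
i=6 j=3: 13>12, j++
i=6 j=4: 13<14, i++
i=7 j=4: 14==14 emit, i++,j++
i=8 j=5: 16<17, i++
i=9 j=5: 25>17, j++
i=9 j=6: 25>22, j++
i=9 j=7: 25<29, i++
i=10 j=7: 29==29 emit, i++,j++

intersection = [14, 29]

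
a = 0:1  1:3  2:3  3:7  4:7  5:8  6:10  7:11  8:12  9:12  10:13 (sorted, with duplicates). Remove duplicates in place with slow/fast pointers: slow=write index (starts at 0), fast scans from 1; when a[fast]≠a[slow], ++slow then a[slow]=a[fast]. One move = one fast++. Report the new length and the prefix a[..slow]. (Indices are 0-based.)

length 8; prefix = [1, 3, 7, 8, 10, 11, 12, 13]

slow=0 fast=1: a[fast]=3≠a[slow]=1 write a[1]=3, slow++,fast++
slow=1 fast=2: a[fast]=3=a[slow] dup, fast++
slow=1 fast=3: a[fast]=7≠a[slow]=3 write a[2]=7, slow++,fast++
slow=2 fast=4: a[fast]=7=a[slow] dup, fast++
slow=2 fast=5: a[fast]=8≠a[slow]=7 write a[3]=8, slow++,fast++
slow=3 fast=6: a[fast]=10≠a[slow]=8 write a[4]=10, slow++,fast++
slow=4 fast=7: a[fast]=11≠a[slow]=10 write a[5]=11, slow++,fast++
slow=5 fast=8: a[fast]=12≠a[slow]=11 write a[6]=12, slow++,fast++
slow=6 fast=9: a[fast]=12=a[slow] dup, fast++
slow=6 fast=10: a[fast]=13≠a[slow]=12 write a[7]=13, slow++,fast++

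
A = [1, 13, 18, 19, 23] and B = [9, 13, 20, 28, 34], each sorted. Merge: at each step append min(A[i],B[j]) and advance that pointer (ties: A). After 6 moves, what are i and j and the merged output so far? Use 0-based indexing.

i=0 j=0: A[i]=1<=B[j]=9 take 1, i++
i=1 j=0: A[i]=13>B[j]=9 take 9, j++
i=1 j=1: A[i]=13<=B[j]=13 take 13, i++
i=2 j=1: A[i]=18>B[j]=13 take 13, j++
i=2 j=2: A[i]=18<=B[j]=20 take 18, i++
i=3 j=2: A[i]=19<=B[j]=20 take 19, i++

i=4, j=2, merged so far=[1, 9, 13, 13, 18, 19]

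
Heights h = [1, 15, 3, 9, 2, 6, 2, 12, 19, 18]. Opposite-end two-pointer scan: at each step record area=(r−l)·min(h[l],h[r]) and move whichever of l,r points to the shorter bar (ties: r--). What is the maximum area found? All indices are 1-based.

max area = 120

l=1 r=10: min(1,18)*9=9 best=9 *, l++
l=2 r=10: min(15,18)*8=120 best=120 *, l++
l=3 r=10: min(3,18)*7=21 best=120, l++
l=4 r=10: min(9,18)*6=54 best=120, l++
l=5 r=10: min(2,18)*5=10 best=120, l++
l=6 r=10: min(6,18)*4=24 best=120, l++
l=7 r=10: min(2,18)*3=6 best=120, l++
l=8 r=10: min(12,18)*2=24 best=120, l++
l=9 r=10: min(19,18)*1=18 best=120, r--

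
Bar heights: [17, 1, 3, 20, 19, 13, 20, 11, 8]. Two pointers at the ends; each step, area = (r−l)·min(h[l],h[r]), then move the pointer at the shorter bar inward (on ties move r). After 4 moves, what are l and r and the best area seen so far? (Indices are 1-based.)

[1,9] min(17,8)*8=64 best=64 * → r--
[1,8] min(17,11)*7=77 best=77 * → r--
[1,7] min(17,20)*6=102 best=102 * → l++
[2,7] min(1,20)*5=5 best=102 → l++

l=3, r=7, best area=102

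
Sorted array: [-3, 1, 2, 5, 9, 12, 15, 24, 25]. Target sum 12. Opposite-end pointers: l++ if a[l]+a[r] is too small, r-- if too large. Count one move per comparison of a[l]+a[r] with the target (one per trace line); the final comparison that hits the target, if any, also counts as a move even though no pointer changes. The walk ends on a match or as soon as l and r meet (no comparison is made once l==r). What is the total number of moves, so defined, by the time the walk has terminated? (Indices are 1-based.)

3 moves

[1,9] -3+25=22 >12 → r--
[1,8] -3+24=21 >12 → r--
[1,7] -3+15=12 → found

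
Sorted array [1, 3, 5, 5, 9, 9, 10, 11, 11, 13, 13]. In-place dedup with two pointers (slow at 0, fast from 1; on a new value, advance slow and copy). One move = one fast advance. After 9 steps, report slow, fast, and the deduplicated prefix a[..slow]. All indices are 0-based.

slow=0 fast=1: a[fast]=3≠a[slow]=1 write a[1]=3, slow++,fast++
slow=1 fast=2: a[fast]=5≠a[slow]=3 write a[2]=5, slow++,fast++
slow=2 fast=3: a[fast]=5=a[slow] dup, fast++
slow=2 fast=4: a[fast]=9≠a[slow]=5 write a[3]=9, slow++,fast++
slow=3 fast=5: a[fast]=9=a[slow] dup, fast++
slow=3 fast=6: a[fast]=10≠a[slow]=9 write a[4]=10, slow++,fast++
slow=4 fast=7: a[fast]=11≠a[slow]=10 write a[5]=11, slow++,fast++
slow=5 fast=8: a[fast]=11=a[slow] dup, fast++
slow=5 fast=9: a[fast]=13≠a[slow]=11 write a[6]=13, slow++,fast++

slow=6, fast=10, prefix=[1, 3, 5, 9, 10, 11, 13]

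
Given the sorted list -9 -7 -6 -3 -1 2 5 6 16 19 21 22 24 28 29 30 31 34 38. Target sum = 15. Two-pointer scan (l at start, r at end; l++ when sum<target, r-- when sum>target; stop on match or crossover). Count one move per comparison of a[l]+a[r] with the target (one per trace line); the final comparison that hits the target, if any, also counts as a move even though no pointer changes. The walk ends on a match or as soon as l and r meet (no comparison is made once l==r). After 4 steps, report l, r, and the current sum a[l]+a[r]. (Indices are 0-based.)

l=0 r=18: -9+38=29 >15, r--
l=0 r=17: -9+34=25 >15, r--
l=0 r=16: -9+31=22 >15, r--
l=0 r=15: -9+30=21 >15, r--

l=0, r=14, sum=20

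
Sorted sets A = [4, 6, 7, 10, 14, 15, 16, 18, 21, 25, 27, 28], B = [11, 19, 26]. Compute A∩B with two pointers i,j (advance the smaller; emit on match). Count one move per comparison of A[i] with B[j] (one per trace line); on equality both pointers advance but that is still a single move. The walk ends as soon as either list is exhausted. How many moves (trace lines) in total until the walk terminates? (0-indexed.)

13 moves

[i=0,j=0] 4<11 → i++
[i=1,j=0] 6<11 → i++
[i=2,j=0] 7<11 → i++
[i=3,j=0] 10<11 → i++
[i=4,j=0] 14>11 → j++
[i=4,j=1] 14<19 → i++
[i=5,j=1] 15<19 → i++
[i=6,j=1] 16<19 → i++
[i=7,j=1] 18<19 → i++
[i=8,j=1] 21>19 → j++
[i=8,j=2] 21<26 → i++
[i=9,j=2] 25<26 → i++
[i=10,j=2] 27>26 → j++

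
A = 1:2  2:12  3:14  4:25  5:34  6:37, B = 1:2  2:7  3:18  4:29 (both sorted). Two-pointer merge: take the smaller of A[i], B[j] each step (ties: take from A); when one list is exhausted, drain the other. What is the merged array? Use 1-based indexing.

i=1 j=1: A[i]=2<=B[j]=2 take 2, i++
i=2 j=1: A[i]=12>B[j]=2 take 2, j++
i=2 j=2: A[i]=12>B[j]=7 take 7, j++
i=2 j=3: A[i]=12<=B[j]=18 take 12, i++
i=3 j=3: A[i]=14<=B[j]=18 take 14, i++
i=4 j=3: A[i]=25>B[j]=18 take 18, j++
i=4 j=4: A[i]=25<=B[j]=29 take 25, i++
i=5 j=4: A[i]=34>B[j]=29 take 29, j++
i=5 j=5: B done, take A[i]=34, i++
i=6 j=5: B done, take A[i]=37, i++

[2, 2, 7, 12, 14, 18, 25, 29, 34, 37]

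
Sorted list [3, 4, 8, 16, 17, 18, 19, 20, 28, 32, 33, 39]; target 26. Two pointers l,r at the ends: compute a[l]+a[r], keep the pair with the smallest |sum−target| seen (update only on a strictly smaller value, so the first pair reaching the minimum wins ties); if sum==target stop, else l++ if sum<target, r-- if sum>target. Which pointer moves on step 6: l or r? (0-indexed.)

l

l=0 r=11: 3+39=42 d=16 *, r--
l=0 r=10: 3+33=36 d=10 *, r--
l=0 r=9: 3+32=35 d=9 *, r--
l=0 r=8: 3+28=31 d=5 *, r--
l=0 r=7: 3+20=23 d=3 *, l++
l=1 r=7: 4+20=24 d=2 *, l++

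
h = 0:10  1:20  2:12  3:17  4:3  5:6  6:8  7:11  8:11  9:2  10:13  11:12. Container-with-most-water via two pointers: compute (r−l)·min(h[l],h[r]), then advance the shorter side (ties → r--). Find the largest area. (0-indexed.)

max area = 120

[0,11] min(10,12)*11=110 best=110 * → l++
[1,11] min(20,12)*10=120 best=120 * → r--
[1,10] min(20,13)*9=117 best=120 → r--
[1,9] min(20,2)*8=16 best=120 → r--
[1,8] min(20,11)*7=77 best=120 → r--
[1,7] min(20,11)*6=66 best=120 → r--
[1,6] min(20,8)*5=40 best=120 → r--
[1,5] min(20,6)*4=24 best=120 → r--
[1,4] min(20,3)*3=9 best=120 → r--
[1,3] min(20,17)*2=34 best=120 → r--
[1,2] min(20,12)*1=12 best=120 → r--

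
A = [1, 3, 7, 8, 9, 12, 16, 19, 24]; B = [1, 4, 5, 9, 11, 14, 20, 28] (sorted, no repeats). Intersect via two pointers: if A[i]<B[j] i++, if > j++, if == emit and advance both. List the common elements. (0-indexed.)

intersection = [1, 9]

[i=0,j=0] 1==1 emit → i++,j++
[i=1,j=1] 3<4 → i++
[i=2,j=1] 7>4 → j++
[i=2,j=2] 7>5 → j++
[i=2,j=3] 7<9 → i++
[i=3,j=3] 8<9 → i++
[i=4,j=3] 9==9 emit → i++,j++
[i=5,j=4] 12>11 → j++
[i=5,j=5] 12<14 → i++
[i=6,j=5] 16>14 → j++
[i=6,j=6] 16<20 → i++
[i=7,j=6] 19<20 → i++
[i=8,j=6] 24>20 → j++
[i=8,j=7] 24<28 → i++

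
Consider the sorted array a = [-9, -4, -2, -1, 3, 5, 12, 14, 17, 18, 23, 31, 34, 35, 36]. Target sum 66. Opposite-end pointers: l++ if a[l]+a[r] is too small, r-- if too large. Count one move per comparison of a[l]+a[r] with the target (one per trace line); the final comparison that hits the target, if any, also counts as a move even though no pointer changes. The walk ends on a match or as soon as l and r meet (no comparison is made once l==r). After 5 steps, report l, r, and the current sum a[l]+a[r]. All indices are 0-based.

l=5, r=14, sum=41

l=0 r=14: -9+36=27 <66, l++
l=1 r=14: -4+36=32 <66, l++
l=2 r=14: -2+36=34 <66, l++
l=3 r=14: -1+36=35 <66, l++
l=4 r=14: 3+36=39 <66, l++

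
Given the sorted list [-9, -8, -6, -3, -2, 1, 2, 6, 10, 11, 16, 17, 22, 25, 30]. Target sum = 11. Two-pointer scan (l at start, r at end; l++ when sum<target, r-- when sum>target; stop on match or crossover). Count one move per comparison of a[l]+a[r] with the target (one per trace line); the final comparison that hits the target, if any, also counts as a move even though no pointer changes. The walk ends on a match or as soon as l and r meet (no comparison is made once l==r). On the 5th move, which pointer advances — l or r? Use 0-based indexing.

l

[0,14] -9+30=21 >11 → r--
[0,13] -9+25=16 >11 → r--
[0,12] -9+22=13 >11 → r--
[0,11] -9+17=8 <11 → l++
[1,11] -8+17=9 <11 → l++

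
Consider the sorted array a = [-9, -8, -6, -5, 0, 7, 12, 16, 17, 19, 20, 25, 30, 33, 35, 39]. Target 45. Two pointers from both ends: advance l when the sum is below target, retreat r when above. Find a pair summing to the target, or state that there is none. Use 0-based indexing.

[0,15] -9+39=30 <45 → l++
[1,15] -8+39=31 <45 → l++
[2,15] -6+39=33 <45 → l++
[3,15] -5+39=34 <45 → l++
[4,15] 0+39=39 <45 → l++
[5,15] 7+39=46 >45 → r--
[5,14] 7+35=42 <45 → l++
[6,14] 12+35=47 >45 → r--
[6,13] 12+33=45 → found

(12, 33)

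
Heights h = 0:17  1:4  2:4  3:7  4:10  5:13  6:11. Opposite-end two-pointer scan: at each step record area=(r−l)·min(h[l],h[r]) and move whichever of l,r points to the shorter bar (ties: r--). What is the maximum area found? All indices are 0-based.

[0,6] min(17,11)*6=66 best=66 * → r--
[0,5] min(17,13)*5=65 best=66 → r--
[0,4] min(17,10)*4=40 best=66 → r--
[0,3] min(17,7)*3=21 best=66 → r--
[0,2] min(17,4)*2=8 best=66 → r--
[0,1] min(17,4)*1=4 best=66 → r--

max area = 66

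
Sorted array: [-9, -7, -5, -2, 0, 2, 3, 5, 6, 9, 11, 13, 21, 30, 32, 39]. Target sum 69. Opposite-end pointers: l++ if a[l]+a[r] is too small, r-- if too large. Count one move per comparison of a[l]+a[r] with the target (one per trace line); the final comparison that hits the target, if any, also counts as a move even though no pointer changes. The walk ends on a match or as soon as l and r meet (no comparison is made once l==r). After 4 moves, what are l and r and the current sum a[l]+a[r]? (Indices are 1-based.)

l=5, r=16, sum=39

[1,16] -9+39=30 <69 → l++
[2,16] -7+39=32 <69 → l++
[3,16] -5+39=34 <69 → l++
[4,16] -2+39=37 <69 → l++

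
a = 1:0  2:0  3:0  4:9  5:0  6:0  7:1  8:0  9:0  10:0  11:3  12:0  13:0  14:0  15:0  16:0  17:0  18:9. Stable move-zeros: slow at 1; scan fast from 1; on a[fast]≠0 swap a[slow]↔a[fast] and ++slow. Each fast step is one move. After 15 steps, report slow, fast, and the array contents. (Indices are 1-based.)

slow=1 fast=1: a[fast]=0, fast++
slow=1 fast=2: a[fast]=0, fast++
slow=1 fast=3: a[fast]=0, fast++
slow=1 fast=4: a[fast]=9≠0 swap→a[1]=9, slow++,fast++
slow=2 fast=5: a[fast]=0, fast++
slow=2 fast=6: a[fast]=0, fast++
slow=2 fast=7: a[fast]=1≠0 swap→a[2]=1, slow++,fast++
slow=3 fast=8: a[fast]=0, fast++
slow=3 fast=9: a[fast]=0, fast++
slow=3 fast=10: a[fast]=0, fast++
slow=3 fast=11: a[fast]=3≠0 swap→a[3]=3, slow++,fast++
slow=4 fast=12: a[fast]=0, fast++
slow=4 fast=13: a[fast]=0, fast++
slow=4 fast=14: a[fast]=0, fast++
slow=4 fast=15: a[fast]=0, fast++

slow=4, fast=16, a=[9, 1, 3, 0, 0, 0, 0, 0, 0, 0, 0, 0, 0, 0, 0, 0, 0, 9]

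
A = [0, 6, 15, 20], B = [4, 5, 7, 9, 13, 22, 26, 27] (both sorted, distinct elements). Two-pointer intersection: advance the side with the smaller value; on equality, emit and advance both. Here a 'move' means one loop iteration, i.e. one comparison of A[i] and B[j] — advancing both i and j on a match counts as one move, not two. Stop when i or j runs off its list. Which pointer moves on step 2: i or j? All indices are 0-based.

[i=0,j=0] 0<4 → i++
[i=1,j=0] 6>4 → j++

j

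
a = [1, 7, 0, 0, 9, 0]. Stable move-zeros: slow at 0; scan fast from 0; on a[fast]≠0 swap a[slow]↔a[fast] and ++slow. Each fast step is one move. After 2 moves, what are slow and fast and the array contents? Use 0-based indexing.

slow=0 fast=0: a[fast]=1≠0 swap→a[0]=1, slow++,fast++
slow=1 fast=1: a[fast]=7≠0 swap→a[1]=7, slow++,fast++

slow=2, fast=2, a=[1, 7, 0, 0, 9, 0]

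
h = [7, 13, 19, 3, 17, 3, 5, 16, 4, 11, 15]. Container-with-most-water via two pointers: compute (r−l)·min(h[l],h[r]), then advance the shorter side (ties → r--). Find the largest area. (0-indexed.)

max area = 120

[0,10] min(7,15)*10=70 best=70 * → l++
[1,10] min(13,15)*9=117 best=117 * → l++
[2,10] min(19,15)*8=120 best=120 * → r--
[2,9] min(19,11)*7=77 best=120 → r--
[2,8] min(19,4)*6=24 best=120 → r--
[2,7] min(19,16)*5=80 best=120 → r--
[2,6] min(19,5)*4=20 best=120 → r--
[2,5] min(19,3)*3=9 best=120 → r--
[2,4] min(19,17)*2=34 best=120 → r--
[2,3] min(19,3)*1=3 best=120 → r--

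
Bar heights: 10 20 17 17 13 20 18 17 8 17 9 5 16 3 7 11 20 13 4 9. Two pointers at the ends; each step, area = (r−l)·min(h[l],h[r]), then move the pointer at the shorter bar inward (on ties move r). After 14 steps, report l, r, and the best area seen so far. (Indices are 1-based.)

l=1 r=20: min(10,9)*19=171 best=171 *, r--
l=1 r=19: min(10,4)*18=72 best=171, r--
l=1 r=18: min(10,13)*17=170 best=171, l++
l=2 r=18: min(20,13)*16=208 best=208 *, r--
l=2 r=17: min(20,20)*15=300 best=300 *, r--
l=2 r=16: min(20,11)*14=154 best=300, r--
l=2 r=15: min(20,7)*13=91 best=300, r--
l=2 r=14: min(20,3)*12=36 best=300, r--
l=2 r=13: min(20,16)*11=176 best=300, r--
l=2 r=12: min(20,5)*10=50 best=300, r--
l=2 r=11: min(20,9)*9=81 best=300, r--
l=2 r=10: min(20,17)*8=136 best=300, r--
l=2 r=9: min(20,8)*7=56 best=300, r--
l=2 r=8: min(20,17)*6=102 best=300, r--

l=2, r=7, best area=300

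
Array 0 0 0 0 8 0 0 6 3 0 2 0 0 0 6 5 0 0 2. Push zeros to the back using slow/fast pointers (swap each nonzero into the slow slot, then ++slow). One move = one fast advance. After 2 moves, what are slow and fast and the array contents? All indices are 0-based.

slow=0, fast=2, a=[0, 0, 0, 0, 8, 0, 0, 6, 3, 0, 2, 0, 0, 0, 6, 5, 0, 0, 2]

(s=0,f=0) a[fast]=0 → fast++
(s=0,f=1) a[fast]=0 → fast++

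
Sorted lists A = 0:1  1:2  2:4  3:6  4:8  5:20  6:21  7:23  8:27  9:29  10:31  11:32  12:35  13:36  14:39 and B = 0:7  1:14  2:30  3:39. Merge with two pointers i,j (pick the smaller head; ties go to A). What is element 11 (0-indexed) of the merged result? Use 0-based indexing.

merged[11] = 29

[i=0,j=0] A[i]=1<=B[j]=7 take 1 → i++
[i=1,j=0] A[i]=2<=B[j]=7 take 2 → i++
[i=2,j=0] A[i]=4<=B[j]=7 take 4 → i++
[i=3,j=0] A[i]=6<=B[j]=7 take 6 → i++
[i=4,j=0] A[i]=8>B[j]=7 take 7 → j++
[i=4,j=1] A[i]=8<=B[j]=14 take 8 → i++
[i=5,j=1] A[i]=20>B[j]=14 take 14 → j++
[i=5,j=2] A[i]=20<=B[j]=30 take 20 → i++
[i=6,j=2] A[i]=21<=B[j]=30 take 21 → i++
[i=7,j=2] A[i]=23<=B[j]=30 take 23 → i++
[i=8,j=2] A[i]=27<=B[j]=30 take 27 → i++
[i=9,j=2] A[i]=29<=B[j]=30 take 29 → i++
[i=10,j=2] A[i]=31>B[j]=30 take 30 → j++
[i=10,j=3] A[i]=31<=B[j]=39 take 31 → i++
[i=11,j=3] A[i]=32<=B[j]=39 take 32 → i++
[i=12,j=3] A[i]=35<=B[j]=39 take 35 → i++
[i=13,j=3] A[i]=36<=B[j]=39 take 36 → i++
[i=14,j=3] A[i]=39<=B[j]=39 take 39 → i++
[i=15,j=3] A done, take B[j]=39 → j++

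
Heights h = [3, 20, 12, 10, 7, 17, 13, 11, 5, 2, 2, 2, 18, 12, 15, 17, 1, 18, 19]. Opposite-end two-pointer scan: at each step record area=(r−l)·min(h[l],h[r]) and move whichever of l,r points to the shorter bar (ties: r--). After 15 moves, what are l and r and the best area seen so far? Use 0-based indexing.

l=1, r=4, best area=323

[0,18] min(3,19)*18=54 best=54 * → l++
[1,18] min(20,19)*17=323 best=323 * → r--
[1,17] min(20,18)*16=288 best=323 → r--
[1,16] min(20,1)*15=15 best=323 → r--
[1,15] min(20,17)*14=238 best=323 → r--
[1,14] min(20,15)*13=195 best=323 → r--
[1,13] min(20,12)*12=144 best=323 → r--
[1,12] min(20,18)*11=198 best=323 → r--
[1,11] min(20,2)*10=20 best=323 → r--
[1,10] min(20,2)*9=18 best=323 → r--
[1,9] min(20,2)*8=16 best=323 → r--
[1,8] min(20,5)*7=35 best=323 → r--
[1,7] min(20,11)*6=66 best=323 → r--
[1,6] min(20,13)*5=65 best=323 → r--
[1,5] min(20,17)*4=68 best=323 → r--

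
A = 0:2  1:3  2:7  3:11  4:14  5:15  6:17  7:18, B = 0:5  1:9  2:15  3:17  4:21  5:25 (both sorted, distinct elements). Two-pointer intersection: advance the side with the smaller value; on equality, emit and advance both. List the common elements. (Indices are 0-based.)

[i=0,j=0] 2<5 → i++
[i=1,j=0] 3<5 → i++
[i=2,j=0] 7>5 → j++
[i=2,j=1] 7<9 → i++
[i=3,j=1] 11>9 → j++
[i=3,j=2] 11<15 → i++
[i=4,j=2] 14<15 → i++
[i=5,j=2] 15==15 emit → i++,j++
[i=6,j=3] 17==17 emit → i++,j++
[i=7,j=4] 18<21 → i++

intersection = [15, 17]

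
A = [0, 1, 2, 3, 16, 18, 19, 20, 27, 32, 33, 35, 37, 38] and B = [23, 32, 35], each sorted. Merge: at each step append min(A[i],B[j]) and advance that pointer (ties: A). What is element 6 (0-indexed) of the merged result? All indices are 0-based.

merged[6] = 19

i=0 j=0: A[i]=0<=B[j]=23 take 0, i++
i=1 j=0: A[i]=1<=B[j]=23 take 1, i++
i=2 j=0: A[i]=2<=B[j]=23 take 2, i++
i=3 j=0: A[i]=3<=B[j]=23 take 3, i++
i=4 j=0: A[i]=16<=B[j]=23 take 16, i++
i=5 j=0: A[i]=18<=B[j]=23 take 18, i++
i=6 j=0: A[i]=19<=B[j]=23 take 19, i++
i=7 j=0: A[i]=20<=B[j]=23 take 20, i++
i=8 j=0: A[i]=27>B[j]=23 take 23, j++
i=8 j=1: A[i]=27<=B[j]=32 take 27, i++
i=9 j=1: A[i]=32<=B[j]=32 take 32, i++
i=10 j=1: A[i]=33>B[j]=32 take 32, j++
i=10 j=2: A[i]=33<=B[j]=35 take 33, i++
i=11 j=2: A[i]=35<=B[j]=35 take 35, i++
i=12 j=2: A[i]=37>B[j]=35 take 35, j++
i=12 j=3: B done, take A[i]=37, i++
i=13 j=3: B done, take A[i]=38, i++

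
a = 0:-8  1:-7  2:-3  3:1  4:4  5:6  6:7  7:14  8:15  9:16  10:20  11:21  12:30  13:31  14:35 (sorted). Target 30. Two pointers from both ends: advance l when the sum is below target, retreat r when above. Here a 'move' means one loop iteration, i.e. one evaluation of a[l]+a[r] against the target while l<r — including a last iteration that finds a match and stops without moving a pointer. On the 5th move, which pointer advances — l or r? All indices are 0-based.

r

[0,14] -8+35=27 <30 → l++
[1,14] -7+35=28 <30 → l++
[2,14] -3+35=32 >30 → r--
[2,13] -3+31=28 <30 → l++
[3,13] 1+31=32 >30 → r--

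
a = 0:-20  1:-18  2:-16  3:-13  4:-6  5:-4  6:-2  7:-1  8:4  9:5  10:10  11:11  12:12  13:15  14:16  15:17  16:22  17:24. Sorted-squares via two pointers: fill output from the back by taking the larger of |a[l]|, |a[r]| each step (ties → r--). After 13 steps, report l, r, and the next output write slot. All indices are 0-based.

l=5, r=9, next write slot=4

l=0 r=17: |-20|<=|24| out[17]=576, r--
l=0 r=16: |-20|<=|22| out[16]=484, r--
l=0 r=15: |-20|>|17| out[15]=400, l++
l=1 r=15: |-18|>|17| out[14]=324, l++
l=2 r=15: |-16|<=|17| out[13]=289, r--
l=2 r=14: |-16|<=|16| out[12]=256, r--
l=2 r=13: |-16|>|15| out[11]=256, l++
l=3 r=13: |-13|<=|15| out[10]=225, r--
l=3 r=12: |-13|>|12| out[9]=169, l++
l=4 r=12: |-6|<=|12| out[8]=144, r--
l=4 r=11: |-6|<=|11| out[7]=121, r--
l=4 r=10: |-6|<=|10| out[6]=100, r--
l=4 r=9: |-6|>|5| out[5]=36, l++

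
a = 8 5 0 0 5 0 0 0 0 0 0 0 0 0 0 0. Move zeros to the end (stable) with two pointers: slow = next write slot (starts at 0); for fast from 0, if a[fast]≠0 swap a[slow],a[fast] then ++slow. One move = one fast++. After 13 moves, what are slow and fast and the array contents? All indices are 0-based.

slow=3, fast=13, a=[8, 5, 5, 0, 0, 0, 0, 0, 0, 0, 0, 0, 0, 0, 0, 0]

(s=0,f=0) a[fast]=8≠0 swap→a[0]=8 → slow++,fast++
(s=1,f=1) a[fast]=5≠0 swap→a[1]=5 → slow++,fast++
(s=2,f=2) a[fast]=0 → fast++
(s=2,f=3) a[fast]=0 → fast++
(s=2,f=4) a[fast]=5≠0 swap→a[2]=5 → slow++,fast++
(s=3,f=5) a[fast]=0 → fast++
(s=3,f=6) a[fast]=0 → fast++
(s=3,f=7) a[fast]=0 → fast++
(s=3,f=8) a[fast]=0 → fast++
(s=3,f=9) a[fast]=0 → fast++
(s=3,f=10) a[fast]=0 → fast++
(s=3,f=11) a[fast]=0 → fast++
(s=3,f=12) a[fast]=0 → fast++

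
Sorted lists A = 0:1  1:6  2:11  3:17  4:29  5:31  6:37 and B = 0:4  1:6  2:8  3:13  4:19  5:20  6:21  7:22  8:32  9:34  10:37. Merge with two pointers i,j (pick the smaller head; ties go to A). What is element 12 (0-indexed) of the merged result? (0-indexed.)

merged[12] = 29

[i=0,j=0] A[i]=1<=B[j]=4 take 1 → i++
[i=1,j=0] A[i]=6>B[j]=4 take 4 → j++
[i=1,j=1] A[i]=6<=B[j]=6 take 6 → i++
[i=2,j=1] A[i]=11>B[j]=6 take 6 → j++
[i=2,j=2] A[i]=11>B[j]=8 take 8 → j++
[i=2,j=3] A[i]=11<=B[j]=13 take 11 → i++
[i=3,j=3] A[i]=17>B[j]=13 take 13 → j++
[i=3,j=4] A[i]=17<=B[j]=19 take 17 → i++
[i=4,j=4] A[i]=29>B[j]=19 take 19 → j++
[i=4,j=5] A[i]=29>B[j]=20 take 20 → j++
[i=4,j=6] A[i]=29>B[j]=21 take 21 → j++
[i=4,j=7] A[i]=29>B[j]=22 take 22 → j++
[i=4,j=8] A[i]=29<=B[j]=32 take 29 → i++
[i=5,j=8] A[i]=31<=B[j]=32 take 31 → i++
[i=6,j=8] A[i]=37>B[j]=32 take 32 → j++
[i=6,j=9] A[i]=37>B[j]=34 take 34 → j++
[i=6,j=10] A[i]=37<=B[j]=37 take 37 → i++
[i=7,j=10] A done, take B[j]=37 → j++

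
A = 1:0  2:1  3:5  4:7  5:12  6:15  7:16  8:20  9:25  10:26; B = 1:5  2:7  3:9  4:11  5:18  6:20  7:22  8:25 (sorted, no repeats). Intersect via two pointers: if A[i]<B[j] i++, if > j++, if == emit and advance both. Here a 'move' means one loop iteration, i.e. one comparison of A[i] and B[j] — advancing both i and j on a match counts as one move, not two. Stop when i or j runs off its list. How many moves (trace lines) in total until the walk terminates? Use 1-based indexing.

13 moves

i=1 j=1: 0<5, i++
i=2 j=1: 1<5, i++
i=3 j=1: 5==5 emit, i++,j++
i=4 j=2: 7==7 emit, i++,j++
i=5 j=3: 12>9, j++
i=5 j=4: 12>11, j++
i=5 j=5: 12<18, i++
i=6 j=5: 15<18, i++
i=7 j=5: 16<18, i++
i=8 j=5: 20>18, j++
i=8 j=6: 20==20 emit, i++,j++
i=9 j=7: 25>22, j++
i=9 j=8: 25==25 emit, i++,j++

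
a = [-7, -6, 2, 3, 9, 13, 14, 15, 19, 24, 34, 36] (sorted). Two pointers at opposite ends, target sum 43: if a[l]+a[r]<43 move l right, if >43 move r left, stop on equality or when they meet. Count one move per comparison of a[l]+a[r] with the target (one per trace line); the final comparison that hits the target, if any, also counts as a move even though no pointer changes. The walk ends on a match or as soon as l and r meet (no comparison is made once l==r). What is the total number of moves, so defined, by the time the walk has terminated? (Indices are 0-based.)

[0,11] -7+36=29 <43 → l++
[1,11] -6+36=30 <43 → l++
[2,11] 2+36=38 <43 → l++
[3,11] 3+36=39 <43 → l++
[4,11] 9+36=45 >43 → r--
[4,10] 9+34=43 → found

6 moves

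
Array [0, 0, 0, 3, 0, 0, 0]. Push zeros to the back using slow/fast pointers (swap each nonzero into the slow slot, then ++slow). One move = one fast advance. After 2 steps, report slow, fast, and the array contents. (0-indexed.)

(s=0,f=0) a[fast]=0 → fast++
(s=0,f=1) a[fast]=0 → fast++

slow=0, fast=2, a=[0, 0, 0, 3, 0, 0, 0]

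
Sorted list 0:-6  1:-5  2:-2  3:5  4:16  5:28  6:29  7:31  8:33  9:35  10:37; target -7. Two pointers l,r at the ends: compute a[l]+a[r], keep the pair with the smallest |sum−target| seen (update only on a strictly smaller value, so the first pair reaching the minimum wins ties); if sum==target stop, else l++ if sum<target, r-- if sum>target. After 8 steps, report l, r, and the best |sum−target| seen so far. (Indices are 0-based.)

l=0, r=2, best |Δ|=6

l=0 r=10: -6+37=31 d=38 *, r--
l=0 r=9: -6+35=29 d=36 *, r--
l=0 r=8: -6+33=27 d=34 *, r--
l=0 r=7: -6+31=25 d=32 *, r--
l=0 r=6: -6+29=23 d=30 *, r--
l=0 r=5: -6+28=22 d=29 *, r--
l=0 r=4: -6+16=10 d=17 *, r--
l=0 r=3: -6+5=-1 d=6 *, r--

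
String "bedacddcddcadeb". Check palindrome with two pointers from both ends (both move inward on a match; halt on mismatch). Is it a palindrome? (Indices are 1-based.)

l=1 r=15: 'b'=='b', l++,r--
l=2 r=14: 'e'=='e', l++,r--
l=3 r=13: 'd'=='d', l++,r--
l=4 r=12: 'a'=='a', l++,r--
l=5 r=11: 'c'=='c', l++,r--
l=6 r=10: 'd'=='d', l++,r--
l=7 r=9: 'd'=='d', l++,r--

palindrome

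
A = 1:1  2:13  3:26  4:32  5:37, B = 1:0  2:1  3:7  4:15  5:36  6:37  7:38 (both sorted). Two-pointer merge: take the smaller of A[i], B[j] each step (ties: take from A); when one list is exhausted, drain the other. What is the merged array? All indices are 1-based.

[i=1,j=1] A[i]=1>B[j]=0 take 0 → j++
[i=1,j=2] A[i]=1<=B[j]=1 take 1 → i++
[i=2,j=2] A[i]=13>B[j]=1 take 1 → j++
[i=2,j=3] A[i]=13>B[j]=7 take 7 → j++
[i=2,j=4] A[i]=13<=B[j]=15 take 13 → i++
[i=3,j=4] A[i]=26>B[j]=15 take 15 → j++
[i=3,j=5] A[i]=26<=B[j]=36 take 26 → i++
[i=4,j=5] A[i]=32<=B[j]=36 take 32 → i++
[i=5,j=5] A[i]=37>B[j]=36 take 36 → j++
[i=5,j=6] A[i]=37<=B[j]=37 take 37 → i++
[i=6,j=6] A done, take B[j]=37 → j++
[i=6,j=7] A done, take B[j]=38 → j++

[0, 1, 1, 7, 13, 15, 26, 32, 36, 37, 37, 38]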